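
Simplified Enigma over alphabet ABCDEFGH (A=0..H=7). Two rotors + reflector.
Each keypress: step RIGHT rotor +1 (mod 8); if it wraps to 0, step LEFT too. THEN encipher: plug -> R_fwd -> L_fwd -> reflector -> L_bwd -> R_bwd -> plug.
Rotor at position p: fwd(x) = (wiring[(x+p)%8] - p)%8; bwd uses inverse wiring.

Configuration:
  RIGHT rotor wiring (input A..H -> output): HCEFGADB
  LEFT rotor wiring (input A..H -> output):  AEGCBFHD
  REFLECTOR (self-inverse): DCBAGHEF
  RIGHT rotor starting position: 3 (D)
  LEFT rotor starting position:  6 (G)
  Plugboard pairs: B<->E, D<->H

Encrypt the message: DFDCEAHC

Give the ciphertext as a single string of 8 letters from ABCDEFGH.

Answer: CDGHGHDD

Derivation:
Char 1 ('D'): step: R->4, L=6; D->plug->H->R->B->L->F->refl->H->L'->H->R'->C->plug->C
Char 2 ('F'): step: R->5, L=6; F->plug->F->R->H->L->H->refl->F->L'->B->R'->H->plug->D
Char 3 ('D'): step: R->6, L=6; D->plug->H->R->C->L->C->refl->B->L'->A->R'->G->plug->G
Char 4 ('C'): step: R->7, L=6; C->plug->C->R->D->L->G->refl->E->L'->F->R'->D->plug->H
Char 5 ('E'): step: R->0, L->7 (L advanced); E->plug->B->R->C->L->F->refl->H->L'->D->R'->G->plug->G
Char 6 ('A'): step: R->1, L=7; A->plug->A->R->B->L->B->refl->C->L'->F->R'->D->plug->H
Char 7 ('H'): step: R->2, L=7; H->plug->D->R->G->L->G->refl->E->L'->A->R'->H->plug->D
Char 8 ('C'): step: R->3, L=7; C->plug->C->R->F->L->C->refl->B->L'->B->R'->H->plug->D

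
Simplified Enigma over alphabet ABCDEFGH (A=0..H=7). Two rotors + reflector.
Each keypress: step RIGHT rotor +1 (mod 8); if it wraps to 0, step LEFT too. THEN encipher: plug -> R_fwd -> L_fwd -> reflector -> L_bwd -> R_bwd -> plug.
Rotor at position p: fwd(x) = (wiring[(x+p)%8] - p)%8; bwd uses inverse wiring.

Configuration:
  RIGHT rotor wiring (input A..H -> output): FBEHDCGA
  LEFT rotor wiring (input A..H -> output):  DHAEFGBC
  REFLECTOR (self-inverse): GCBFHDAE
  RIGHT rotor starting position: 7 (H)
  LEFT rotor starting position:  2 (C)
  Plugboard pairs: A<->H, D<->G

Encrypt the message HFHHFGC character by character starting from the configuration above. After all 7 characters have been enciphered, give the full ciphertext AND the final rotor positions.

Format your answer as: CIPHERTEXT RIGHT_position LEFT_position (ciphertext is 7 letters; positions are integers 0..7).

Answer: EBADABB 6 3

Derivation:
Char 1 ('H'): step: R->0, L->3 (L advanced); H->plug->A->R->F->L->A->refl->G->L'->D->R'->E->plug->E
Char 2 ('F'): step: R->1, L=3; F->plug->F->R->F->L->A->refl->G->L'->D->R'->B->plug->B
Char 3 ('H'): step: R->2, L=3; H->plug->A->R->C->L->D->refl->F->L'->H->R'->H->plug->A
Char 4 ('H'): step: R->3, L=3; H->plug->A->R->E->L->H->refl->E->L'->G->R'->G->plug->D
Char 5 ('F'): step: R->4, L=3; F->plug->F->R->F->L->A->refl->G->L'->D->R'->H->plug->A
Char 6 ('G'): step: R->5, L=3; G->plug->D->R->A->L->B->refl->C->L'->B->R'->B->plug->B
Char 7 ('C'): step: R->6, L=3; C->plug->C->R->H->L->F->refl->D->L'->C->R'->B->plug->B
Final: ciphertext=EBADABB, RIGHT=6, LEFT=3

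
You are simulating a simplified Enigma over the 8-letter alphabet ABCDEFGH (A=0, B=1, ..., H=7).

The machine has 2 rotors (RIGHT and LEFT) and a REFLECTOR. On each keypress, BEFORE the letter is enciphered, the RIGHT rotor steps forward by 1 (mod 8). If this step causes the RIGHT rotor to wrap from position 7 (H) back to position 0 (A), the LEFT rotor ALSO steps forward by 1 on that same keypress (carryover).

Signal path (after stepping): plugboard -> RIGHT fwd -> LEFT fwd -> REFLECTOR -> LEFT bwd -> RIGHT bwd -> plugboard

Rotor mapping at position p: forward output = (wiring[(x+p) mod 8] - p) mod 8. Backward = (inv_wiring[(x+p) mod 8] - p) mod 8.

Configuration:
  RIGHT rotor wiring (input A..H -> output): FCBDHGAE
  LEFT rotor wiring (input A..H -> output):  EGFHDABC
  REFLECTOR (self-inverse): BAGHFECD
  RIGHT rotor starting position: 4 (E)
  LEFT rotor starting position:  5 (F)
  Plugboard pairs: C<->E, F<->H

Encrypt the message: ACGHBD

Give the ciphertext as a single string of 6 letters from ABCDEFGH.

Char 1 ('A'): step: R->5, L=5; A->plug->A->R->B->L->E->refl->F->L'->C->R'->H->plug->F
Char 2 ('C'): step: R->6, L=5; C->plug->E->R->D->L->H->refl->D->L'->A->R'->H->plug->F
Char 3 ('G'): step: R->7, L=5; G->plug->G->R->H->L->G->refl->C->L'->G->R'->B->plug->B
Char 4 ('H'): step: R->0, L->6 (L advanced); H->plug->F->R->G->L->F->refl->E->L'->B->R'->C->plug->E
Char 5 ('B'): step: R->1, L=6; B->plug->B->R->A->L->D->refl->H->L'->E->R'->H->plug->F
Char 6 ('D'): step: R->2, L=6; D->plug->D->R->E->L->H->refl->D->L'->A->R'->H->plug->F

Answer: FFBEFF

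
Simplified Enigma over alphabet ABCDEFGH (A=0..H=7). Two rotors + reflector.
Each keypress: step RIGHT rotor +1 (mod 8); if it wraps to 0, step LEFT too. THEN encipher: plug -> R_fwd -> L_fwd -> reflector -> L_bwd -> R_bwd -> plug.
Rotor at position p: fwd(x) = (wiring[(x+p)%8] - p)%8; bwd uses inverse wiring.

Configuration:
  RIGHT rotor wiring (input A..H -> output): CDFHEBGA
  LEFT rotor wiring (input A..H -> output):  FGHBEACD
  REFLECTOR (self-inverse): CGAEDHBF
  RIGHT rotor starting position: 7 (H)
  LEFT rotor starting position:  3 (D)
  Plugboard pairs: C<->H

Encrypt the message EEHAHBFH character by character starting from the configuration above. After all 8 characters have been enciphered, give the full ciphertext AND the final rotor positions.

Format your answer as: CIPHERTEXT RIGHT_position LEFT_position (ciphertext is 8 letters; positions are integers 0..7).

Char 1 ('E'): step: R->0, L->4 (L advanced); E->plug->E->R->E->L->B->refl->G->L'->C->R'->A->plug->A
Char 2 ('E'): step: R->1, L=4; E->plug->E->R->A->L->A->refl->C->L'->F->R'->F->plug->F
Char 3 ('H'): step: R->2, L=4; H->plug->C->R->C->L->G->refl->B->L'->E->R'->E->plug->E
Char 4 ('A'): step: R->3, L=4; A->plug->A->R->E->L->B->refl->G->L'->C->R'->H->plug->C
Char 5 ('H'): step: R->4, L=4; H->plug->C->R->C->L->G->refl->B->L'->E->R'->D->plug->D
Char 6 ('B'): step: R->5, L=4; B->plug->B->R->B->L->E->refl->D->L'->G->R'->E->plug->E
Char 7 ('F'): step: R->6, L=4; F->plug->F->R->B->L->E->refl->D->L'->G->R'->G->plug->G
Char 8 ('H'): step: R->7, L=4; H->plug->C->R->E->L->B->refl->G->L'->C->R'->G->plug->G
Final: ciphertext=AFECDEGG, RIGHT=7, LEFT=4

Answer: AFECDEGG 7 4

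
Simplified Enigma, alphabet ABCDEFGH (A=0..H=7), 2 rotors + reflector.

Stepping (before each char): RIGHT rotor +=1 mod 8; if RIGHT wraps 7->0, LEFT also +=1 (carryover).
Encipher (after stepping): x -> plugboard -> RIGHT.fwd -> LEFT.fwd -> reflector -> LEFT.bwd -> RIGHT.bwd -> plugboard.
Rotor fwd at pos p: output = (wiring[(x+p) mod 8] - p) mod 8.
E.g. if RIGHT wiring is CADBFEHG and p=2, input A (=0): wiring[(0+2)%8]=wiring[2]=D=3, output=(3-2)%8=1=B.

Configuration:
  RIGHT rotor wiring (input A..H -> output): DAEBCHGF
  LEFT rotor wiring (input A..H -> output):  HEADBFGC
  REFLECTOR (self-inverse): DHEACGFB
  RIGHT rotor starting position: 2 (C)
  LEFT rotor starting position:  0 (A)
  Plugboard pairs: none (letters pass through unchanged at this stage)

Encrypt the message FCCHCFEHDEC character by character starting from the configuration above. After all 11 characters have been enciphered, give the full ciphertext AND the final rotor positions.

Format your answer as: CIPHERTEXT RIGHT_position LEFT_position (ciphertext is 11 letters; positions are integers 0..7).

Answer: CBGBHHDGFHE 5 1

Derivation:
Char 1 ('F'): step: R->3, L=0; F->plug->F->R->A->L->H->refl->B->L'->E->R'->C->plug->C
Char 2 ('C'): step: R->4, L=0; C->plug->C->R->C->L->A->refl->D->L'->D->R'->B->plug->B
Char 3 ('C'): step: R->5, L=0; C->plug->C->R->A->L->H->refl->B->L'->E->R'->G->plug->G
Char 4 ('H'): step: R->6, L=0; H->plug->H->R->B->L->E->refl->C->L'->H->R'->B->plug->B
Char 5 ('C'): step: R->7, L=0; C->plug->C->R->B->L->E->refl->C->L'->H->R'->H->plug->H
Char 6 ('F'): step: R->0, L->1 (L advanced); F->plug->F->R->H->L->G->refl->F->L'->F->R'->H->plug->H
Char 7 ('E'): step: R->1, L=1; E->plug->E->R->G->L->B->refl->H->L'->B->R'->D->plug->D
Char 8 ('H'): step: R->2, L=1; H->plug->H->R->G->L->B->refl->H->L'->B->R'->G->plug->G
Char 9 ('D'): step: R->3, L=1; D->plug->D->R->D->L->A->refl->D->L'->A->R'->F->plug->F
Char 10 ('E'): step: R->4, L=1; E->plug->E->R->H->L->G->refl->F->L'->F->R'->H->plug->H
Char 11 ('C'): step: R->5, L=1; C->plug->C->R->A->L->D->refl->A->L'->D->R'->E->plug->E
Final: ciphertext=CBGBHHDGFHE, RIGHT=5, LEFT=1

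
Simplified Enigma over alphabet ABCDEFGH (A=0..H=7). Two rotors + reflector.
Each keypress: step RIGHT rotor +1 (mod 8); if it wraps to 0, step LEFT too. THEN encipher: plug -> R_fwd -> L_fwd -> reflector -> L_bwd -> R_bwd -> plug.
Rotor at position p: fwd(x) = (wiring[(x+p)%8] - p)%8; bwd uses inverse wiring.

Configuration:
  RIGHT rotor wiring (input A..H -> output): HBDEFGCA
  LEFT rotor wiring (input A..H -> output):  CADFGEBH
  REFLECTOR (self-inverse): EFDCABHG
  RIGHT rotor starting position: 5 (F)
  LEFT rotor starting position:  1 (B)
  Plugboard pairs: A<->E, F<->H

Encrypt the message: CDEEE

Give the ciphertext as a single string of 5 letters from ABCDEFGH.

Char 1 ('C'): step: R->6, L=1; C->plug->C->R->B->L->C->refl->D->L'->E->R'->A->plug->E
Char 2 ('D'): step: R->7, L=1; D->plug->D->R->E->L->D->refl->C->L'->B->R'->A->plug->E
Char 3 ('E'): step: R->0, L->2 (L advanced); E->plug->A->R->H->L->G->refl->H->L'->E->R'->D->plug->D
Char 4 ('E'): step: R->1, L=2; E->plug->A->R->A->L->B->refl->F->L'->F->R'->E->plug->A
Char 5 ('E'): step: R->2, L=2; E->plug->A->R->B->L->D->refl->C->L'->D->R'->C->plug->C

Answer: EEDAC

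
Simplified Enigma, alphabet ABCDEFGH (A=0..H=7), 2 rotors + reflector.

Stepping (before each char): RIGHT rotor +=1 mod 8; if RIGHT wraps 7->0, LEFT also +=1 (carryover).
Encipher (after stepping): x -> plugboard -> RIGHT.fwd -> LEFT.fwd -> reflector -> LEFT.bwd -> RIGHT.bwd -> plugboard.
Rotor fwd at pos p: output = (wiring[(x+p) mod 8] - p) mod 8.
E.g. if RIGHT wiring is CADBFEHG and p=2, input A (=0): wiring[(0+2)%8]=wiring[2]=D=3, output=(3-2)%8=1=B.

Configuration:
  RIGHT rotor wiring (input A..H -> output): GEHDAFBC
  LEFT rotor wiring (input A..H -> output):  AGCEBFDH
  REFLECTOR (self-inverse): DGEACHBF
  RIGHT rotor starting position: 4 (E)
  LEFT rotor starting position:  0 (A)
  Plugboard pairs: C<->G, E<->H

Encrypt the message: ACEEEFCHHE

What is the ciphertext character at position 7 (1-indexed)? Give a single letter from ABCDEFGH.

Char 1 ('A'): step: R->5, L=0; A->plug->A->R->A->L->A->refl->D->L'->G->R'->G->plug->C
Char 2 ('C'): step: R->6, L=0; C->plug->G->R->C->L->C->refl->E->L'->D->R'->A->plug->A
Char 3 ('E'): step: R->7, L=0; E->plug->H->R->C->L->C->refl->E->L'->D->R'->A->plug->A
Char 4 ('E'): step: R->0, L->1 (L advanced); E->plug->H->R->C->L->D->refl->A->L'->D->R'->D->plug->D
Char 5 ('E'): step: R->1, L=1; E->plug->H->R->F->L->C->refl->E->L'->E->R'->E->plug->H
Char 6 ('F'): step: R->2, L=1; F->plug->F->R->A->L->F->refl->H->L'->H->R'->E->plug->H
Char 7 ('C'): step: R->3, L=1; C->plug->G->R->B->L->B->refl->G->L'->G->R'->D->plug->D

D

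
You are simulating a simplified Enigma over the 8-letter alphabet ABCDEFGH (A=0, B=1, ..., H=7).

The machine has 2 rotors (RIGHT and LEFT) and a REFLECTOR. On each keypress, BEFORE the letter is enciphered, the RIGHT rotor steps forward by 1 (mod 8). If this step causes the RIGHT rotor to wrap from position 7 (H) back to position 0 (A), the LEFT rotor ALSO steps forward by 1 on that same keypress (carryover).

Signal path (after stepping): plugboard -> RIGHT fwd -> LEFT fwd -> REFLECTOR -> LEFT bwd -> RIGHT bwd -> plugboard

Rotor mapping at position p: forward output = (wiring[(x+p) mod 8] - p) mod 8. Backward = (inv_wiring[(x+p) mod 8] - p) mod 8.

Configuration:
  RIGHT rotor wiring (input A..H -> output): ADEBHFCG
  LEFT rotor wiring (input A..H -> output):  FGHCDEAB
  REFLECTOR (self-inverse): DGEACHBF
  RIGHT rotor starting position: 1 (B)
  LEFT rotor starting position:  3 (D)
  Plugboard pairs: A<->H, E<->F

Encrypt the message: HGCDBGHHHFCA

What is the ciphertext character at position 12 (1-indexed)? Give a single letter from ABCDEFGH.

Char 1 ('H'): step: R->2, L=3; H->plug->A->R->C->L->B->refl->G->L'->E->R'->F->plug->E
Char 2 ('G'): step: R->3, L=3; G->plug->G->R->A->L->H->refl->F->L'->D->R'->E->plug->F
Char 3 ('C'): step: R->4, L=3; C->plug->C->R->G->L->D->refl->A->L'->B->R'->B->plug->B
Char 4 ('D'): step: R->5, L=3; D->plug->D->R->D->L->F->refl->H->L'->A->R'->A->plug->H
Char 5 ('B'): step: R->6, L=3; B->plug->B->R->A->L->H->refl->F->L'->D->R'->F->plug->E
Char 6 ('G'): step: R->7, L=3; G->plug->G->R->G->L->D->refl->A->L'->B->R'->B->plug->B
Char 7 ('H'): step: R->0, L->4 (L advanced); H->plug->A->R->A->L->H->refl->F->L'->D->R'->B->plug->B
Char 8 ('H'): step: R->1, L=4; H->plug->A->R->C->L->E->refl->C->L'->F->R'->G->plug->G
Char 9 ('H'): step: R->2, L=4; H->plug->A->R->C->L->E->refl->C->L'->F->R'->C->plug->C
Char 10 ('F'): step: R->3, L=4; F->plug->E->R->D->L->F->refl->H->L'->A->R'->G->plug->G
Char 11 ('C'): step: R->4, L=4; C->plug->C->R->G->L->D->refl->A->L'->B->R'->B->plug->B
Char 12 ('A'): step: R->5, L=4; A->plug->H->R->C->L->E->refl->C->L'->F->R'->B->plug->B

B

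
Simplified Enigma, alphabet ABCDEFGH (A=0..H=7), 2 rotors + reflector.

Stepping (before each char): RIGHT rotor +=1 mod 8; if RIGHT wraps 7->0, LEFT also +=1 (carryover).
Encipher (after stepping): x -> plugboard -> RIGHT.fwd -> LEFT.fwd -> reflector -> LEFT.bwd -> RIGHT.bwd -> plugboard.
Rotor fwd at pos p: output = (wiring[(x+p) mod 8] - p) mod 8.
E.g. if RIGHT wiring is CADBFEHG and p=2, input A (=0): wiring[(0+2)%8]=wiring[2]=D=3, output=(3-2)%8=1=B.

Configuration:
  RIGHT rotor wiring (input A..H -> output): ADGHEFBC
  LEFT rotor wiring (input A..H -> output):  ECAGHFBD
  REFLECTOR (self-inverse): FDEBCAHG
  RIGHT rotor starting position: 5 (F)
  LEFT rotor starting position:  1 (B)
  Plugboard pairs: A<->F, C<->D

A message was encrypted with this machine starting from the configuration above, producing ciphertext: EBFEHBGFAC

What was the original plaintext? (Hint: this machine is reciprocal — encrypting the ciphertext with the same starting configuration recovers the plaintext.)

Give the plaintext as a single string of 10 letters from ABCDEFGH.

Answer: HFEAGCABGH

Derivation:
Char 1 ('E'): step: R->6, L=1; E->plug->E->R->A->L->B->refl->D->L'->H->R'->H->plug->H
Char 2 ('B'): step: R->7, L=1; B->plug->B->R->B->L->H->refl->G->L'->D->R'->A->plug->F
Char 3 ('F'): step: R->0, L->2 (L advanced); F->plug->A->R->A->L->G->refl->H->L'->E->R'->E->plug->E
Char 4 ('E'): step: R->1, L=2; E->plug->E->R->E->L->H->refl->G->L'->A->R'->F->plug->A
Char 5 ('H'): step: R->2, L=2; H->plug->H->R->B->L->E->refl->C->L'->G->R'->G->plug->G
Char 6 ('B'): step: R->3, L=2; B->plug->B->R->B->L->E->refl->C->L'->G->R'->D->plug->C
Char 7 ('G'): step: R->4, L=2; G->plug->G->R->C->L->F->refl->A->L'->H->R'->F->plug->A
Char 8 ('F'): step: R->5, L=2; F->plug->A->R->A->L->G->refl->H->L'->E->R'->B->plug->B
Char 9 ('A'): step: R->6, L=2; A->plug->F->R->B->L->E->refl->C->L'->G->R'->G->plug->G
Char 10 ('C'): step: R->7, L=2; C->plug->D->R->H->L->A->refl->F->L'->C->R'->H->plug->H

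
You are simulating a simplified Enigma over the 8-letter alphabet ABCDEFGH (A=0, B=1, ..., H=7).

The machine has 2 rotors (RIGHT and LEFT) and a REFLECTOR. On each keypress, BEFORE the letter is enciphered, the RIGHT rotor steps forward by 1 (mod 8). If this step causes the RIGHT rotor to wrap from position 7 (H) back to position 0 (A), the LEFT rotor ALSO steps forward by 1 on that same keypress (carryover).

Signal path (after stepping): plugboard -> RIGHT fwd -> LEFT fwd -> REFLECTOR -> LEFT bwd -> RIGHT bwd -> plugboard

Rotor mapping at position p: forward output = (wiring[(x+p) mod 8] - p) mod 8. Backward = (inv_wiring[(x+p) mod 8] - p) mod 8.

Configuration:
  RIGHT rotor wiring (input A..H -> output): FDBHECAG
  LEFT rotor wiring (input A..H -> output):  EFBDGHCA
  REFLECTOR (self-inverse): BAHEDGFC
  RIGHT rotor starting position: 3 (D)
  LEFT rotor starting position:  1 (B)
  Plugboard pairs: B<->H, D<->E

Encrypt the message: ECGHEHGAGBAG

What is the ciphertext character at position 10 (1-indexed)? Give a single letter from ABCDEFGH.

Char 1 ('E'): step: R->4, L=1; E->plug->D->R->C->L->C->refl->H->L'->G->R'->B->plug->H
Char 2 ('C'): step: R->5, L=1; C->plug->C->R->B->L->A->refl->B->L'->F->R'->A->plug->A
Char 3 ('G'): step: R->6, L=1; G->plug->G->R->G->L->H->refl->C->L'->C->R'->A->plug->A
Char 4 ('H'): step: R->7, L=1; H->plug->B->R->G->L->H->refl->C->L'->C->R'->D->plug->E
Char 5 ('E'): step: R->0, L->2 (L advanced); E->plug->D->R->H->L->D->refl->E->L'->C->R'->F->plug->F
Char 6 ('H'): step: R->1, L=2; H->plug->B->R->A->L->H->refl->C->L'->G->R'->C->plug->C
Char 7 ('G'): step: R->2, L=2; G->plug->G->R->D->L->F->refl->G->L'->F->R'->B->plug->H
Char 8 ('A'): step: R->3, L=2; A->plug->A->R->E->L->A->refl->B->L'->B->R'->B->plug->H
Char 9 ('G'): step: R->4, L=2; G->plug->G->R->F->L->G->refl->F->L'->D->R'->H->plug->B
Char 10 ('B'): step: R->5, L=2; B->plug->H->R->H->L->D->refl->E->L'->C->R'->G->plug->G

G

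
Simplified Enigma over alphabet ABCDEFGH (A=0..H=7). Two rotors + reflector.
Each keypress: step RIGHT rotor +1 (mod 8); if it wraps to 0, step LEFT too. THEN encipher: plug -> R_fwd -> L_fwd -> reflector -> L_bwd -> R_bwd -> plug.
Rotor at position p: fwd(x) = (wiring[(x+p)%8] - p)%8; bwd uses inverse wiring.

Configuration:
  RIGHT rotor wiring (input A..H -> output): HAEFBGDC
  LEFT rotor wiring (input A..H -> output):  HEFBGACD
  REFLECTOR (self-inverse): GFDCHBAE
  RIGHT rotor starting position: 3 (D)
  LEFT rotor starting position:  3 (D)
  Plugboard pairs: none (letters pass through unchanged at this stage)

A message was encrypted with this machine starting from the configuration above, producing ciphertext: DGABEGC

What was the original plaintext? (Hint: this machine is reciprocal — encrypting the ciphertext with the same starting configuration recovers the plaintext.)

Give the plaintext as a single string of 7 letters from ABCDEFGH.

Char 1 ('D'): step: R->4, L=3; D->plug->D->R->G->L->B->refl->F->L'->C->R'->B->plug->B
Char 2 ('G'): step: R->5, L=3; G->plug->G->R->A->L->G->refl->A->L'->E->R'->H->plug->H
Char 3 ('A'): step: R->6, L=3; A->plug->A->R->F->L->E->refl->H->L'->D->R'->G->plug->G
Char 4 ('B'): step: R->7, L=3; B->plug->B->R->A->L->G->refl->A->L'->E->R'->H->plug->H
Char 5 ('E'): step: R->0, L->4 (L advanced); E->plug->E->R->B->L->E->refl->H->L'->D->R'->G->plug->G
Char 6 ('G'): step: R->1, L=4; G->plug->G->R->B->L->E->refl->H->L'->D->R'->B->plug->B
Char 7 ('C'): step: R->2, L=4; C->plug->C->R->H->L->F->refl->B->L'->G->R'->H->plug->H

Answer: BHGHGBH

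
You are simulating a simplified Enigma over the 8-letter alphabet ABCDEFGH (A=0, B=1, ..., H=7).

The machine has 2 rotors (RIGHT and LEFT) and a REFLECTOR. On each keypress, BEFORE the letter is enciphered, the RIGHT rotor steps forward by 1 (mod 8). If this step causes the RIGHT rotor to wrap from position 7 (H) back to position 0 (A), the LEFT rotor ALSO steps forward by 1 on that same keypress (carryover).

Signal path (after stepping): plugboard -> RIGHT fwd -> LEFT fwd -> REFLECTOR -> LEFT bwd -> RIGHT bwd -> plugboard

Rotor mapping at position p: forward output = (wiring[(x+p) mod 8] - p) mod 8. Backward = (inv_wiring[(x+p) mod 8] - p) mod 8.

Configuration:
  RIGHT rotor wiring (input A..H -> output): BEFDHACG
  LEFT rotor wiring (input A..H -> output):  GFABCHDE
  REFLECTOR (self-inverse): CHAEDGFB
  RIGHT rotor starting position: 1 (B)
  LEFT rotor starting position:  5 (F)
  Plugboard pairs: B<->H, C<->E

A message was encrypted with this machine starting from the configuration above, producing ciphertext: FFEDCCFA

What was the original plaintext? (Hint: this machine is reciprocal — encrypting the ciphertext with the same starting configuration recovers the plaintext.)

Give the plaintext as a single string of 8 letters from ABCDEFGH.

Answer: CECFGFAC

Derivation:
Char 1 ('F'): step: R->2, L=5; F->plug->F->R->E->L->A->refl->C->L'->A->R'->E->plug->C
Char 2 ('F'): step: R->3, L=5; F->plug->F->R->G->L->E->refl->D->L'->F->R'->C->plug->E
Char 3 ('E'): step: R->4, L=5; E->plug->C->R->G->L->E->refl->D->L'->F->R'->E->plug->C
Char 4 ('D'): step: R->5, L=5; D->plug->D->R->E->L->A->refl->C->L'->A->R'->F->plug->F
Char 5 ('C'): step: R->6, L=5; C->plug->E->R->H->L->F->refl->G->L'->B->R'->G->plug->G
Char 6 ('C'): step: R->7, L=5; C->plug->E->R->E->L->A->refl->C->L'->A->R'->F->plug->F
Char 7 ('F'): step: R->0, L->6 (L advanced); F->plug->F->R->A->L->F->refl->G->L'->B->R'->A->plug->A
Char 8 ('A'): step: R->1, L=6; A->plug->A->R->D->L->H->refl->B->L'->H->R'->E->plug->C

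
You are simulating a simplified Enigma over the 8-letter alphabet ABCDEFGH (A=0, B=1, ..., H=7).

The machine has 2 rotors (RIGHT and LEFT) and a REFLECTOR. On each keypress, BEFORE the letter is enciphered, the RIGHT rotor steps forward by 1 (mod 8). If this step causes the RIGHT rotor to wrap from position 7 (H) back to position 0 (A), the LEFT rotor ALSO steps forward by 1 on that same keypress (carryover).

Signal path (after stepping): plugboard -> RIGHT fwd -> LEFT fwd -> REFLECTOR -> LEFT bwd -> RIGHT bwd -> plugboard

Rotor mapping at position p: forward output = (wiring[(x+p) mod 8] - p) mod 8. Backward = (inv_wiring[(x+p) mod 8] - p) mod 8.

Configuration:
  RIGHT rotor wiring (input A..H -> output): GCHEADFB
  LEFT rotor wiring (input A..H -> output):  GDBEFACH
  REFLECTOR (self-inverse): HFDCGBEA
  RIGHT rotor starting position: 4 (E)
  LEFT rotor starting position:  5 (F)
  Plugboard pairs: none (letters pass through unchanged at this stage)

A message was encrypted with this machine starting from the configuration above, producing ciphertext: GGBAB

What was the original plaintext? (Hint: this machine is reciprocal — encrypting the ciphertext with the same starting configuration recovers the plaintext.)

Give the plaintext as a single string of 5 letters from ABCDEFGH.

Answer: ACHBE

Derivation:
Char 1 ('G'): step: R->5, L=5; G->plug->G->R->H->L->A->refl->H->L'->G->R'->A->plug->A
Char 2 ('G'): step: R->6, L=5; G->plug->G->R->C->L->C->refl->D->L'->A->R'->C->plug->C
Char 3 ('B'): step: R->7, L=5; B->plug->B->R->H->L->A->refl->H->L'->G->R'->H->plug->H
Char 4 ('A'): step: R->0, L->6 (L advanced); A->plug->A->R->G->L->H->refl->A->L'->C->R'->B->plug->B
Char 5 ('B'): step: R->1, L=6; B->plug->B->R->G->L->H->refl->A->L'->C->R'->E->plug->E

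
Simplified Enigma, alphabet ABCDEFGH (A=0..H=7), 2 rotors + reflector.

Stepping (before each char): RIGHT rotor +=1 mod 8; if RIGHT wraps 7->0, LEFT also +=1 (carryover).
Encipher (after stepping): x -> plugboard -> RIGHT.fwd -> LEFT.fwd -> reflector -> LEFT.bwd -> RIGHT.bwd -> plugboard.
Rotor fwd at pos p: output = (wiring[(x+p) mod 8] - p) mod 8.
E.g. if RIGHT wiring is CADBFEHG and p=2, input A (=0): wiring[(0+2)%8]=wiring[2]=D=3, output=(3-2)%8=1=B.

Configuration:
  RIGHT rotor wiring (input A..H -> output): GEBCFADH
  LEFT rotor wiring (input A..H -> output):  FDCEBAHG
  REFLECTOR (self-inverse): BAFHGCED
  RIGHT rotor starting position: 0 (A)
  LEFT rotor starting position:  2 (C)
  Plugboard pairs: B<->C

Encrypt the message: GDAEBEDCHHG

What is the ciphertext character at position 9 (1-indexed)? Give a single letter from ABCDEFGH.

Char 1 ('G'): step: R->1, L=2; G->plug->G->R->G->L->D->refl->H->L'->C->R'->F->plug->F
Char 2 ('D'): step: R->2, L=2; D->plug->D->R->G->L->D->refl->H->L'->C->R'->H->plug->H
Char 3 ('A'): step: R->3, L=2; A->plug->A->R->H->L->B->refl->A->L'->A->R'->D->plug->D
Char 4 ('E'): step: R->4, L=2; E->plug->E->R->C->L->H->refl->D->L'->G->R'->H->plug->H
Char 5 ('B'): step: R->5, L=2; B->plug->C->R->C->L->H->refl->D->L'->G->R'->B->plug->C
Char 6 ('E'): step: R->6, L=2; E->plug->E->R->D->L->G->refl->E->L'->F->R'->A->plug->A
Char 7 ('D'): step: R->7, L=2; D->plug->D->R->C->L->H->refl->D->L'->G->R'->F->plug->F
Char 8 ('C'): step: R->0, L->3 (L advanced); C->plug->B->R->E->L->D->refl->H->L'->H->R'->H->plug->H
Char 9 ('H'): step: R->1, L=3; H->plug->H->R->F->L->C->refl->F->L'->C->R'->F->plug->F

F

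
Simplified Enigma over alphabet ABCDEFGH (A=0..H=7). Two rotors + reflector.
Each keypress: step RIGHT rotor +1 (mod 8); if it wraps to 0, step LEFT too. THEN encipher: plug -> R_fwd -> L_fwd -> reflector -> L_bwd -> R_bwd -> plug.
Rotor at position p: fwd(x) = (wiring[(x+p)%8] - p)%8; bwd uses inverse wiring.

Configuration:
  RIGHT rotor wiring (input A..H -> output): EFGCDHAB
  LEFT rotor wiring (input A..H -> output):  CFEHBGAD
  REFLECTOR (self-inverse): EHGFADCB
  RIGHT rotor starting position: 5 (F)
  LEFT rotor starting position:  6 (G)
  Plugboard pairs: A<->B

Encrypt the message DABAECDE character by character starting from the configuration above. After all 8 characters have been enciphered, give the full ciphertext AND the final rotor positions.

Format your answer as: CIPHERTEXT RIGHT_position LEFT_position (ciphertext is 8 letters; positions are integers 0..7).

Char 1 ('D'): step: R->6, L=6; D->plug->D->R->H->L->A->refl->E->L'->C->R'->A->plug->B
Char 2 ('A'): step: R->7, L=6; A->plug->B->R->F->L->B->refl->H->L'->D->R'->E->plug->E
Char 3 ('B'): step: R->0, L->7 (L advanced); B->plug->A->R->E->L->A->refl->E->L'->A->R'->G->plug->G
Char 4 ('A'): step: R->1, L=7; A->plug->B->R->F->L->C->refl->G->L'->C->R'->D->plug->D
Char 5 ('E'): step: R->2, L=7; E->plug->E->R->G->L->H->refl->B->L'->H->R'->F->plug->F
Char 6 ('C'): step: R->3, L=7; C->plug->C->R->E->L->A->refl->E->L'->A->R'->B->plug->A
Char 7 ('D'): step: R->4, L=7; D->plug->D->R->F->L->C->refl->G->L'->C->R'->G->plug->G
Char 8 ('E'): step: R->5, L=7; E->plug->E->R->A->L->E->refl->A->L'->E->R'->C->plug->C
Final: ciphertext=BEGDFAGC, RIGHT=5, LEFT=7

Answer: BEGDFAGC 5 7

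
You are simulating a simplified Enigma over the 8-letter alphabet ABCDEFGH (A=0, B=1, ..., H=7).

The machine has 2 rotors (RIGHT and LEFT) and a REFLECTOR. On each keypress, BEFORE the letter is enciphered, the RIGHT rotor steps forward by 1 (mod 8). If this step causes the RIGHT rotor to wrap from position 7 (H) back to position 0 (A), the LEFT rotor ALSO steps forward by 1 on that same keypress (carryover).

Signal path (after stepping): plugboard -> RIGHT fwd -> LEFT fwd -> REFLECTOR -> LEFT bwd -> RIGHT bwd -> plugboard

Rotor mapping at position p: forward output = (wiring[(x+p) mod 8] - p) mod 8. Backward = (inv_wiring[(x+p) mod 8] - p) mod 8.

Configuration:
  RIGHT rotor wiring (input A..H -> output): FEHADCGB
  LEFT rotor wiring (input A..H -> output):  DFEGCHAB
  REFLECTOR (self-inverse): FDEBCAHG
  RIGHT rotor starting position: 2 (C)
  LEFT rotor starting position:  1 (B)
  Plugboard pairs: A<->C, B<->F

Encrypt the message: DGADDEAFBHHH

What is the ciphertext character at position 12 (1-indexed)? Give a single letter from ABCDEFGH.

Char 1 ('D'): step: R->3, L=1; D->plug->D->R->D->L->B->refl->D->L'->B->R'->G->plug->G
Char 2 ('G'): step: R->4, L=1; G->plug->G->R->D->L->B->refl->D->L'->B->R'->E->plug->E
Char 3 ('A'): step: R->5, L=1; A->plug->C->R->E->L->G->refl->H->L'->F->R'->A->plug->C
Char 4 ('D'): step: R->6, L=1; D->plug->D->R->G->L->A->refl->F->L'->C->R'->F->plug->B
Char 5 ('D'): step: R->7, L=1; D->plug->D->R->A->L->E->refl->C->L'->H->R'->H->plug->H
Char 6 ('E'): step: R->0, L->2 (L advanced); E->plug->E->R->D->L->F->refl->A->L'->C->R'->F->plug->B
Char 7 ('A'): step: R->1, L=2; A->plug->C->R->H->L->D->refl->B->L'->G->R'->B->plug->F
Char 8 ('F'): step: R->2, L=2; F->plug->B->R->G->L->B->refl->D->L'->H->R'->F->plug->B
Char 9 ('B'): step: R->3, L=2; B->plug->F->R->C->L->A->refl->F->L'->D->R'->D->plug->D
Char 10 ('H'): step: R->4, L=2; H->plug->H->R->E->L->G->refl->H->L'->F->R'->D->plug->D
Char 11 ('H'): step: R->5, L=2; H->plug->H->R->G->L->B->refl->D->L'->H->R'->E->plug->E
Char 12 ('H'): step: R->6, L=2; H->plug->H->R->E->L->G->refl->H->L'->F->R'->G->plug->G

G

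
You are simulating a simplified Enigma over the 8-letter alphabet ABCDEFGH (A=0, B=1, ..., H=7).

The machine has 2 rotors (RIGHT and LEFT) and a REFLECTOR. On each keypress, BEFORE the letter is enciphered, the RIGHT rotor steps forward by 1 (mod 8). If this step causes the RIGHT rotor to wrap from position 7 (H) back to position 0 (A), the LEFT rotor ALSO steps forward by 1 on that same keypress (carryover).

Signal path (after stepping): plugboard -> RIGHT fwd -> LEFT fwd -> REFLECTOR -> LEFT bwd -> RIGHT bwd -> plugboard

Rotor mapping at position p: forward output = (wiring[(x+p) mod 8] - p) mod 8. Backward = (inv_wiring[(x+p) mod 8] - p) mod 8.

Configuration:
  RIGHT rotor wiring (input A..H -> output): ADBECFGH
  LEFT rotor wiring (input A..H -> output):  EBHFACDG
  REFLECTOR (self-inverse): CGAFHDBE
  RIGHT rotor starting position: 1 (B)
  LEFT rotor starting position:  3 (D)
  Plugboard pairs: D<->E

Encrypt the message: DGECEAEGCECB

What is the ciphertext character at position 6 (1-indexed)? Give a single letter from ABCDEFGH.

Char 1 ('D'): step: R->2, L=3; D->plug->E->R->E->L->D->refl->F->L'->B->R'->H->plug->H
Char 2 ('G'): step: R->3, L=3; G->plug->G->R->A->L->C->refl->A->L'->D->R'->D->plug->E
Char 3 ('E'): step: R->4, L=3; E->plug->D->R->D->L->A->refl->C->L'->A->R'->H->plug->H
Char 4 ('C'): step: R->5, L=3; C->plug->C->R->C->L->H->refl->E->L'->H->R'->G->plug->G
Char 5 ('E'): step: R->6, L=3; E->plug->D->R->F->L->B->refl->G->L'->G->R'->F->plug->F
Char 6 ('A'): step: R->7, L=3; A->plug->A->R->A->L->C->refl->A->L'->D->R'->F->plug->F

F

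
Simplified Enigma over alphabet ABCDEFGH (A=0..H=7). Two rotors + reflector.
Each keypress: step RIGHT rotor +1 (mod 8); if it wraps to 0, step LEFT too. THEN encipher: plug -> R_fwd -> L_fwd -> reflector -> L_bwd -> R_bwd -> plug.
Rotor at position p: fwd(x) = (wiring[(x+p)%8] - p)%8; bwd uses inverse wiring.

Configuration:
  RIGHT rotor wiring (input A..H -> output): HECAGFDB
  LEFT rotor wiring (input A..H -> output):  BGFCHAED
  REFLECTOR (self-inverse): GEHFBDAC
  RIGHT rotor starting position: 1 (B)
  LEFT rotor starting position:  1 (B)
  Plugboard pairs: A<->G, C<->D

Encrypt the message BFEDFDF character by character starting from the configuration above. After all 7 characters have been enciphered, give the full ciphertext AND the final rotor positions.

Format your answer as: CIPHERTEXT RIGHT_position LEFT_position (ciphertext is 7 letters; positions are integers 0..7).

Answer: DEDBDBG 0 2

Derivation:
Char 1 ('B'): step: R->2, L=1; B->plug->B->R->G->L->C->refl->H->L'->E->R'->C->plug->D
Char 2 ('F'): step: R->3, L=1; F->plug->F->R->E->L->H->refl->C->L'->G->R'->E->plug->E
Char 3 ('E'): step: R->4, L=1; E->plug->E->R->D->L->G->refl->A->L'->H->R'->C->plug->D
Char 4 ('D'): step: R->5, L=1; D->plug->C->R->E->L->H->refl->C->L'->G->R'->B->plug->B
Char 5 ('F'): step: R->6, L=1; F->plug->F->R->C->L->B->refl->E->L'->B->R'->C->plug->D
Char 6 ('D'): step: R->7, L=1; D->plug->C->R->F->L->D->refl->F->L'->A->R'->B->plug->B
Char 7 ('F'): step: R->0, L->2 (L advanced); F->plug->F->R->F->L->B->refl->E->L'->H->R'->A->plug->G
Final: ciphertext=DEDBDBG, RIGHT=0, LEFT=2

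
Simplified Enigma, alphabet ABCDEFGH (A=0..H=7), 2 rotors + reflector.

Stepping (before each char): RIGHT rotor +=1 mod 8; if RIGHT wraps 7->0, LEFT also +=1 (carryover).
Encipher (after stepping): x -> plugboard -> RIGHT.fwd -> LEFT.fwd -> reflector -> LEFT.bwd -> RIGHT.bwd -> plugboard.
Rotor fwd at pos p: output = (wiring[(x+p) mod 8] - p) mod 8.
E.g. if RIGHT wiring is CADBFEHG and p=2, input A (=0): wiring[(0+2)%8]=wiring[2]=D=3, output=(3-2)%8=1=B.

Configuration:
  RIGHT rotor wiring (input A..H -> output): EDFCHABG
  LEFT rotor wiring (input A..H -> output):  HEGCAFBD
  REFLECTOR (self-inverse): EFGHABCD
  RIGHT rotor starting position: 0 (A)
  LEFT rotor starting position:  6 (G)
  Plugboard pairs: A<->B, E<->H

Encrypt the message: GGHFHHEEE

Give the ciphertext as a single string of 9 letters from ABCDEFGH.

Answer: AEDHBAGHA

Derivation:
Char 1 ('G'): step: R->1, L=6; G->plug->G->R->F->L->E->refl->A->L'->E->R'->B->plug->A
Char 2 ('G'): step: R->2, L=6; G->plug->G->R->C->L->B->refl->F->L'->B->R'->H->plug->E
Char 3 ('H'): step: R->3, L=6; H->plug->E->R->D->L->G->refl->C->L'->G->R'->D->plug->D
Char 4 ('F'): step: R->4, L=6; F->plug->F->R->H->L->H->refl->D->L'->A->R'->E->plug->H
Char 5 ('H'): step: R->5, L=6; H->plug->E->R->G->L->C->refl->G->L'->D->R'->A->plug->B
Char 6 ('H'): step: R->6, L=6; H->plug->E->R->H->L->H->refl->D->L'->A->R'->B->plug->A
Char 7 ('E'): step: R->7, L=6; E->plug->H->R->C->L->B->refl->F->L'->B->R'->G->plug->G
Char 8 ('E'): step: R->0, L->7 (L advanced); E->plug->H->R->G->L->G->refl->C->L'->H->R'->E->plug->H
Char 9 ('E'): step: R->1, L=7; E->plug->H->R->D->L->H->refl->D->L'->E->R'->B->plug->A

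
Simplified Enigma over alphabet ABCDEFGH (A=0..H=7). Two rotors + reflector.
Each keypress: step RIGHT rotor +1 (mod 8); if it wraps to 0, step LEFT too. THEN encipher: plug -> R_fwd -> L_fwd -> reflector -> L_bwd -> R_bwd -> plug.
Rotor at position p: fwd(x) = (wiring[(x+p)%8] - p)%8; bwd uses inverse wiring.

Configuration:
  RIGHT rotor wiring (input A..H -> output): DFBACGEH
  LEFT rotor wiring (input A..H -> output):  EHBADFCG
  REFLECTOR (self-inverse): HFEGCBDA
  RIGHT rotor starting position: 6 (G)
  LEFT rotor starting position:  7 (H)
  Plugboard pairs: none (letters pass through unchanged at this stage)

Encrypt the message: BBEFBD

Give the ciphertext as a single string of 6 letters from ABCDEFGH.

Char 1 ('B'): step: R->7, L=7; B->plug->B->R->E->L->B->refl->F->L'->B->R'->E->plug->E
Char 2 ('B'): step: R->0, L->0 (L advanced); B->plug->B->R->F->L->F->refl->B->L'->C->R'->E->plug->E
Char 3 ('E'): step: R->1, L=0; E->plug->E->R->F->L->F->refl->B->L'->C->R'->H->plug->H
Char 4 ('F'): step: R->2, L=0; F->plug->F->R->F->L->F->refl->B->L'->C->R'->E->plug->E
Char 5 ('B'): step: R->3, L=0; B->plug->B->R->H->L->G->refl->D->L'->E->R'->E->plug->E
Char 6 ('D'): step: R->4, L=0; D->plug->D->R->D->L->A->refl->H->L'->B->R'->F->plug->F

Answer: EEHEEF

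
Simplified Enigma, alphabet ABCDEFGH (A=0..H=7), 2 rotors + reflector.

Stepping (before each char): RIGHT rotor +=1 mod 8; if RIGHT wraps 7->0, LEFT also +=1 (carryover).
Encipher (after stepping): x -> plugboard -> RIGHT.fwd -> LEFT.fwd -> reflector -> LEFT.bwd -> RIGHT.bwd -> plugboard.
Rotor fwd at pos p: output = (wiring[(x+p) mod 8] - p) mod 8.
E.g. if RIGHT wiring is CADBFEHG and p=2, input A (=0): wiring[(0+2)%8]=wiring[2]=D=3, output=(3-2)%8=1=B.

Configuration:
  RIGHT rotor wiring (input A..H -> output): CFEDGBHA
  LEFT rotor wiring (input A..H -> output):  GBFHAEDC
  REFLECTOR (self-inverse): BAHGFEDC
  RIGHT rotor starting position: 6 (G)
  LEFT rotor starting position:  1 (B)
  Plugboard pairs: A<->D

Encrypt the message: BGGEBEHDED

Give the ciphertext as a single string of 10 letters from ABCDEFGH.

Char 1 ('B'): step: R->7, L=1; B->plug->B->R->D->L->H->refl->C->L'->F->R'->D->plug->A
Char 2 ('G'): step: R->0, L->2 (L advanced); G->plug->G->R->H->L->H->refl->C->L'->D->R'->D->plug->A
Char 3 ('G'): step: R->1, L=2; G->plug->G->R->H->L->H->refl->C->L'->D->R'->B->plug->B
Char 4 ('E'): step: R->2, L=2; E->plug->E->R->F->L->A->refl->B->L'->E->R'->C->plug->C
Char 5 ('B'): step: R->3, L=2; B->plug->B->R->D->L->C->refl->H->L'->H->R'->F->plug->F
Char 6 ('E'): step: R->4, L=2; E->plug->E->R->G->L->E->refl->F->L'->B->R'->F->plug->F
Char 7 ('H'): step: R->5, L=2; H->plug->H->R->B->L->F->refl->E->L'->G->R'->G->plug->G
Char 8 ('D'): step: R->6, L=2; D->plug->A->R->B->L->F->refl->E->L'->G->R'->E->plug->E
Char 9 ('E'): step: R->7, L=2; E->plug->E->R->E->L->B->refl->A->L'->F->R'->D->plug->A
Char 10 ('D'): step: R->0, L->3 (L advanced); D->plug->A->R->C->L->B->refl->A->L'->D->R'->D->plug->A

Answer: AABCFFGEAA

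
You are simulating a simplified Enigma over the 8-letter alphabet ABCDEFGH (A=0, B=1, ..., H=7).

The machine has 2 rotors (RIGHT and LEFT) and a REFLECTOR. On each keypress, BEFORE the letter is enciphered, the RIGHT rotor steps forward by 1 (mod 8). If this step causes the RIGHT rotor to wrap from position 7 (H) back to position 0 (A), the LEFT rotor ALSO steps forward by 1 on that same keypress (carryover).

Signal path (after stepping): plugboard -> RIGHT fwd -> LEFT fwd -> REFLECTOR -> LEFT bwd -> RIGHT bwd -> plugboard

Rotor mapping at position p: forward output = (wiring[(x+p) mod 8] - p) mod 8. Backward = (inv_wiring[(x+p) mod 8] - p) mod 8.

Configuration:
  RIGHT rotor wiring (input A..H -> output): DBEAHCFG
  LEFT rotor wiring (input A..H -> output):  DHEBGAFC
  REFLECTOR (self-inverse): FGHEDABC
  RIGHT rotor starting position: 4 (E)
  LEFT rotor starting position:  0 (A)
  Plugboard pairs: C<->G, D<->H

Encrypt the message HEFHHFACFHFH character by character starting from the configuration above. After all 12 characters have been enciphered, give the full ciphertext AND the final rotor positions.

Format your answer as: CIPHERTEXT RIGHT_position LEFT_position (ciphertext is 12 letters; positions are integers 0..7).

Char 1 ('H'): step: R->5, L=0; H->plug->D->R->G->L->F->refl->A->L'->F->R'->A->plug->A
Char 2 ('E'): step: R->6, L=0; E->plug->E->R->G->L->F->refl->A->L'->F->R'->C->plug->G
Char 3 ('F'): step: R->7, L=0; F->plug->F->R->A->L->D->refl->E->L'->C->R'->C->plug->G
Char 4 ('H'): step: R->0, L->1 (L advanced); H->plug->D->R->A->L->G->refl->B->L'->G->R'->H->plug->D
Char 5 ('H'): step: R->1, L=1; H->plug->D->R->G->L->B->refl->G->L'->A->R'->A->plug->A
Char 6 ('F'): step: R->2, L=1; F->plug->F->R->E->L->H->refl->C->L'->H->R'->H->plug->D
Char 7 ('A'): step: R->3, L=1; A->plug->A->R->F->L->E->refl->D->L'->B->R'->H->plug->D
Char 8 ('C'): step: R->4, L=1; C->plug->G->R->A->L->G->refl->B->L'->G->R'->B->plug->B
Char 9 ('F'): step: R->5, L=1; F->plug->F->R->H->L->C->refl->H->L'->E->R'->E->plug->E
Char 10 ('H'): step: R->6, L=1; H->plug->D->R->D->L->F->refl->A->L'->C->R'->F->plug->F
Char 11 ('F'): step: R->7, L=1; F->plug->F->R->A->L->G->refl->B->L'->G->R'->H->plug->D
Char 12 ('H'): step: R->0, L->2 (L advanced); H->plug->D->R->A->L->C->refl->H->L'->B->R'->B->plug->B
Final: ciphertext=AGGDADDBEFDB, RIGHT=0, LEFT=2

Answer: AGGDADDBEFDB 0 2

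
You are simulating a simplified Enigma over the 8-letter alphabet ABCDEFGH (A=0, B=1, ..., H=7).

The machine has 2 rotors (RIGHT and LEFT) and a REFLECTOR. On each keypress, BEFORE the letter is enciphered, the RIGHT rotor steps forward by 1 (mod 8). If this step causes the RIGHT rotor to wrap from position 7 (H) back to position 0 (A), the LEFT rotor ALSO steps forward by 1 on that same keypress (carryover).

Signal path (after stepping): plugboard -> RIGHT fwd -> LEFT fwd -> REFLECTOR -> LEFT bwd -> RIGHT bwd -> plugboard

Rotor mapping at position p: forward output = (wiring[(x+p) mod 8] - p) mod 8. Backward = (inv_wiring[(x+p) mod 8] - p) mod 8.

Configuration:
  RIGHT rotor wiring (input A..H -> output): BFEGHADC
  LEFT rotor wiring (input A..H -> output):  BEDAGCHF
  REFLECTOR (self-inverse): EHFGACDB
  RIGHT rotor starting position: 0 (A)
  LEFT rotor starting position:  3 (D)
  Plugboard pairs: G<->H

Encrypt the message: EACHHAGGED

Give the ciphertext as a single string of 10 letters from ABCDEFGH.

Char 1 ('E'): step: R->1, L=3; E->plug->E->R->H->L->A->refl->E->L'->D->R'->B->plug->B
Char 2 ('A'): step: R->2, L=3; A->plug->A->R->C->L->H->refl->B->L'->G->R'->D->plug->D
Char 3 ('C'): step: R->3, L=3; C->plug->C->R->F->L->G->refl->D->L'->B->R'->H->plug->G
Char 4 ('H'): step: R->4, L=3; H->plug->G->R->A->L->F->refl->C->L'->E->R'->B->plug->B
Char 5 ('H'): step: R->5, L=3; H->plug->G->R->B->L->D->refl->G->L'->F->R'->C->plug->C
Char 6 ('A'): step: R->6, L=3; A->plug->A->R->F->L->G->refl->D->L'->B->R'->G->plug->H
Char 7 ('G'): step: R->7, L=3; G->plug->H->R->E->L->C->refl->F->L'->A->R'->F->plug->F
Char 8 ('G'): step: R->0, L->4 (L advanced); G->plug->H->R->C->L->D->refl->G->L'->B->R'->A->plug->A
Char 9 ('E'): step: R->1, L=4; E->plug->E->R->H->L->E->refl->A->L'->F->R'->C->plug->C
Char 10 ('D'): step: R->2, L=4; D->plug->D->R->G->L->H->refl->B->L'->D->R'->H->plug->G

Answer: BDGBCHFACG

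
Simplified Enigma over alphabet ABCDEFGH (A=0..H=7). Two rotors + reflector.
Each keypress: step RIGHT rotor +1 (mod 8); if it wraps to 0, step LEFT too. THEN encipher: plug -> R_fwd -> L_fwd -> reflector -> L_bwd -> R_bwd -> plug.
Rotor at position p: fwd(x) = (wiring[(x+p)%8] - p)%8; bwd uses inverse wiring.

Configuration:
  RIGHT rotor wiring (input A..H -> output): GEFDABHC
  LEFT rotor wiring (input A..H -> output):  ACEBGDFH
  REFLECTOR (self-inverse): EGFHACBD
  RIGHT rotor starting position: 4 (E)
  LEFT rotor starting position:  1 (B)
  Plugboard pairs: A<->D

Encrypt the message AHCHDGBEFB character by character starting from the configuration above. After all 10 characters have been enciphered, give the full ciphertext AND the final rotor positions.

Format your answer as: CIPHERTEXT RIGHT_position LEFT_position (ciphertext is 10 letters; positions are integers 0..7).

Answer: EBGGFBDHCD 6 2

Derivation:
Char 1 ('A'): step: R->5, L=1; A->plug->D->R->B->L->D->refl->H->L'->H->R'->E->plug->E
Char 2 ('H'): step: R->6, L=1; H->plug->H->R->D->L->F->refl->C->L'->E->R'->B->plug->B
Char 3 ('C'): step: R->7, L=1; C->plug->C->R->F->L->E->refl->A->L'->C->R'->G->plug->G
Char 4 ('H'): step: R->0, L->2 (L advanced); H->plug->H->R->C->L->E->refl->A->L'->H->R'->G->plug->G
Char 5 ('D'): step: R->1, L=2; D->plug->A->R->D->L->B->refl->G->L'->G->R'->F->plug->F
Char 6 ('G'): step: R->2, L=2; G->plug->G->R->E->L->D->refl->H->L'->B->R'->B->plug->B
Char 7 ('B'): step: R->3, L=2; B->plug->B->R->F->L->F->refl->C->L'->A->R'->A->plug->D
Char 8 ('E'): step: R->4, L=2; E->plug->E->R->C->L->E->refl->A->L'->H->R'->H->plug->H
Char 9 ('F'): step: R->5, L=2; F->plug->F->R->A->L->C->refl->F->L'->F->R'->C->plug->C
Char 10 ('B'): step: R->6, L=2; B->plug->B->R->E->L->D->refl->H->L'->B->R'->A->plug->D
Final: ciphertext=EBGGFBDHCD, RIGHT=6, LEFT=2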